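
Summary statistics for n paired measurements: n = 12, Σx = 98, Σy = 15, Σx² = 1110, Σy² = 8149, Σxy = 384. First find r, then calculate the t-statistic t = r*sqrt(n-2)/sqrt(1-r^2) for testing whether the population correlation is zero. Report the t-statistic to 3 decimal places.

S_xy = nΣxy − ΣxΣy = 12·384 − 98·15 = 4608 − 1470 = 3138
S_xx = nΣx² − (Σx)² = 12·1110 − 98² = 13320 − 9604 = 3716
S_yy = nΣy² − (Σy)² = 12·8149 − 15² = 97788 − 225 = 97563
r = S_xy / √(S_xx·S_yy) = 3138 / √(3716·97563) = 3138 / √362544108 = 3138 / 19040.5911 = 0.1648
t = r·√(n−2)/√(1−r²) = 0.1648·√10 / √(1−0.027159) = 0.521143 / 0.986327 = 0.528

0.528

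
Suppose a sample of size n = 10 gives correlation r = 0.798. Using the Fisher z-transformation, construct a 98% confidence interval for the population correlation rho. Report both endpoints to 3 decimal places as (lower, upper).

Fisher z: z_r = atanh(r) = ½·ln((1+0.798)/(1−0.798)) = 1.093081
SE(z) = 1/√(n−3) = 1/√7 = 0.377964
98% ⇒ z* = 2.326; margin = 2.326·0.377964 = 0.879144
CI on z-scale: (0.213937, 1.972225)
Back-transform: tanh(0.213937) = 0.210732, tanh(1.972225) = 0.962012

(0.211, 0.962)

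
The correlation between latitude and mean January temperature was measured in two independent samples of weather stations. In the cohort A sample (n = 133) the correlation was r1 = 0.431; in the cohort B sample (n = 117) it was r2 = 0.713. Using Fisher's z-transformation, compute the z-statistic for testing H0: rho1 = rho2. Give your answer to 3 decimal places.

-3.368

z1 = atanh(0.431) = 0.461124,  z2 = atanh(0.713) = 0.893260
SE = √(1/(n1−3) + 1/(n2−3)) = √(1/130 + 1/114) = √(0.0076923 + 0.0087719) = √0.0164642 = 0.128313
z = (z1 − z2)/SE = (0.461124 − 0.893260) / 0.128313 = -0.432136 / 0.128313 = -3.368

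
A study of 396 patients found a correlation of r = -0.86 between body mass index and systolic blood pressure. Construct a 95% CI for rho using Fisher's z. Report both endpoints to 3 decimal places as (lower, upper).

Fisher z: z_r = atanh(r) = ½·ln((1+(-0.86))/(1−(-0.86))) = -1.293345
SE(z) = 1/√(n−3) = 1/√393 = 0.050443
95% ⇒ z* = 1.960; margin = 1.960·0.050443 = 0.098868
CI on z-scale: (-1.392213, -1.194477)
Back-transform: tanh(-1.392213) = -0.883657, tanh(-1.194477) = -0.831962

(-0.884, -0.832)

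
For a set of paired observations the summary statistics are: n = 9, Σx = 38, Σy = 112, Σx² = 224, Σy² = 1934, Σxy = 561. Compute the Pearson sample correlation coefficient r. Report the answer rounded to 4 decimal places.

S_xy = nΣxy − ΣxΣy = 9·561 − 38·112 = 5049 − 4256 = 793
S_xx = nΣx² − (Σx)² = 9·224 − 38² = 2016 − 1444 = 572
S_yy = nΣy² − (Σy)² = 9·1934 − 112² = 17406 − 12544 = 4862
r = S_xy / √(S_xx·S_yy) = 793 / √(572·4862) = 793 / √2781064 = 793 / 1667.6522 = 0.4755

0.4755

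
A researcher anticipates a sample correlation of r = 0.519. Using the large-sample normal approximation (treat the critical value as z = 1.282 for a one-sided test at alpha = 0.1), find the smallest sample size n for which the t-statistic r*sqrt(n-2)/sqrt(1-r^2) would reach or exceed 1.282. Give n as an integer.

r√(n−2)/√(1−r²) ≥ 1.282  ⇔  n−2 ≥ (1.282)²·(1−r²)/r²
(1−r²)/r² = (1−0.269361)/0.269361 = 2.7125
n ≥ 2 + 1.643524·2.7125 = 2 + 4.4581 = 6.4581
⌈6.4581⌉ = 7

7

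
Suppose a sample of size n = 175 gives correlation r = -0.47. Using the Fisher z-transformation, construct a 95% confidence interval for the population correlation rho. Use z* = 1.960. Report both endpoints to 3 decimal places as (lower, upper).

Fisher z: z_r = atanh(r) = ½·ln((1+(-0.47))/(1−(-0.47))) = -0.510070
SE(z) = 1/√(n−3) = 1/√172 = 0.076249
95% ⇒ z* = 1.960; margin = 1.960·0.076249 = 0.149448
CI on z-scale: (-0.659518, -0.360622)
Back-transform: tanh(-0.659518) = -0.578043, tanh(-0.360622) = -0.345762

(-0.578, -0.346)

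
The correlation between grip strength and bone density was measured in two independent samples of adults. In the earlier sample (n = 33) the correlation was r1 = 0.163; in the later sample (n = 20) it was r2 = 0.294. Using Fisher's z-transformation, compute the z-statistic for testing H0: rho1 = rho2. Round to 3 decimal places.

-0.456

z1 = atanh(0.163) = 0.164467,  z2 = atanh(0.294) = 0.302939
SE = √(1/(n1−3) + 1/(n2−3)) = √(1/30 + 1/17) = √(0.0333333 + 0.0588235) = √0.0921568 = 0.303573
z = (z1 − z2)/SE = (0.164467 − 0.302939) / 0.303573 = -0.138472 / 0.303573 = -0.456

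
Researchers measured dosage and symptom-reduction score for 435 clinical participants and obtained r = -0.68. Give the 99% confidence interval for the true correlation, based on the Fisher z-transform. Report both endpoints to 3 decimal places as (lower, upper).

z_r = atanh(-0.68) = -0.829114;  SE = 1/√(n−3) = 1/√432 = 0.048113
z-limits: -0.829114 ± 2.576·0.048113 = -0.829114 ± 0.123939 = [-0.953053, -0.705175]
ρ-limits: (tanh -0.953053, tanh -0.705175) = (-0.741, -0.608)

(-0.741, -0.608)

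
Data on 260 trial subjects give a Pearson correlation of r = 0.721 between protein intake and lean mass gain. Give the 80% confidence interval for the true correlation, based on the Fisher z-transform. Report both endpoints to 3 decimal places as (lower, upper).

Fisher z: z_r = atanh(r) = ½·ln((1+0.721)/(1−0.721)) = 0.909725
SE(z) = 1/√(n−3) = 1/√257 = 0.062378
80% ⇒ z* = 1.282; margin = 1.282·0.062378 = 0.079969
CI on z-scale: (0.829756, 0.989694)
Back-transform: tanh(0.829756) = 0.680345, tanh(0.989694) = 0.757232

(0.680, 0.757)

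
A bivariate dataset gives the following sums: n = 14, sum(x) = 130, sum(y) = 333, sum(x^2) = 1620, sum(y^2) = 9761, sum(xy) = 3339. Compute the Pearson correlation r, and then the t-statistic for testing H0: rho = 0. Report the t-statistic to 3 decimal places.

1.023

Numerator: nΣxy − (Σx)(Σy) = 14·3339 − (130)(333) = 3456
Denominator: √[(nΣx²−(Σx)²)(nΣy²−(Σy)²)]
  nΣx²−(Σx)² = 14·1620 − 16900 = 5780;  nΣy²−(Σy)² = 14·9761 − 110889 = 25765
  √(5780·25765) = √148921700 = 12203.3479
r = 3456 / 12203.3479 = 0.2832
t = r·√(n−2)/√(1−r²) = 0.2832·√12 / √(1−0.080202) = 0.981034 / 0.959061 = 1.023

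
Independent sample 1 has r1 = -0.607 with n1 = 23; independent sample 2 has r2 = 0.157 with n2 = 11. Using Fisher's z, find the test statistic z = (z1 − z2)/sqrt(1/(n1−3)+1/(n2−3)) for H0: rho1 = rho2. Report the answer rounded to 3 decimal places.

-2.062

Fisher z-transforms: z1 = atanh(-0.607) = -0.704157, z2 = atanh(0.157) = 0.158309; difference d = -0.862466
Var(d) = 1/20 + 1/8 = 0.0500000 + 0.1250000 = 0.1750000
z = d/√Var(d) = -0.862466 / √0.1750000 = -0.862466 / 0.418330 = -2.062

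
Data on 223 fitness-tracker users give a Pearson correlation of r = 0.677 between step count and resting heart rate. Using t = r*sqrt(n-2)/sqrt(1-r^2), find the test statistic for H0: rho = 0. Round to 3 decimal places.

13.675

t = r·√(n−2) / √(1−r²) with r = 0.677, n = 223
  = 0.677·√221 / √(1 − 0.458329)
  = 0.677·14.866069 / 0.735983
  = 10.064329 / 0.735983 = 13.675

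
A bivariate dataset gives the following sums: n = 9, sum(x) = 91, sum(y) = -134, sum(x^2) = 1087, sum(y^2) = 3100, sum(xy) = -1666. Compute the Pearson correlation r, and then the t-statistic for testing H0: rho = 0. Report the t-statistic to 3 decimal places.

Numerator: nΣxy − (Σx)(Σy) = 9·(-1666) − (91)(-134) = -2800
Denominator: √[(nΣx²−(Σx)²)(nΣy²−(Σy)²)]
  nΣx²−(Σx)² = 9·1087 − 8281 = 1502;  nΣy²−(Σy)² = 9·3100 − 17956 = 9944
  √(1502·9944) = √14935888 = 3864.6977
r = -2800 / 3864.6977 = -0.7245
t = r·√(n−2)/√(1−r²) = -0.7245·√7 / √(1−0.524900) = -1.916847 / 0.689275 = -2.781

-2.781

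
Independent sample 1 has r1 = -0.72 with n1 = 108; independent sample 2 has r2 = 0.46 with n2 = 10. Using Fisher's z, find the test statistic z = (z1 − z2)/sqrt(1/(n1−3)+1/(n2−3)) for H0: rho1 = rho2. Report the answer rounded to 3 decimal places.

-3.599

Fisher z-transforms: z1 = atanh(-0.72) = -0.907645, z2 = atanh(0.46) = 0.497311; difference d = -1.404956
Var(d) = 1/105 + 1/7 = 0.0095238 + 0.1428571 = 0.1523809
z = d/√Var(d) = -1.404956 / √0.1523809 = -1.404956 / 0.390360 = -3.599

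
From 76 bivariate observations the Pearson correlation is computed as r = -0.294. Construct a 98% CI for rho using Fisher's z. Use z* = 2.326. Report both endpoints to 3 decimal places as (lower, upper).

z_r = atanh(-0.294) = -0.302939;  SE = 1/√(n−3) = 1/√73 = 0.117041
z-limits: -0.302939 ± 2.326·0.117041 = -0.302939 ± 0.272237 = [-0.575176, -0.030702]
ρ-limits: (tanh -0.575176, tanh -0.030702) = (-0.519, -0.031)

(-0.519, -0.031)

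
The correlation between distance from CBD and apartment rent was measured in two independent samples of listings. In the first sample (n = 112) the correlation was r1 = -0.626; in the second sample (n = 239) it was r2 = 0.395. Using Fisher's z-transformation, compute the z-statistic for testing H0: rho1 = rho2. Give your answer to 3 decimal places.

z1 = atanh(-0.626) = -0.734811,  z2 = atanh(0.395) = 0.417711
SE = √(1/(n1−3) + 1/(n2−3)) = √(1/109 + 1/236) = √(0.0091743 + 0.0042373) = √0.0134116 = 0.115808
z = (z1 − z2)/SE = (-0.734811 − 0.417711) / 0.115808 = -1.152522 / 0.115808 = -9.952

-9.952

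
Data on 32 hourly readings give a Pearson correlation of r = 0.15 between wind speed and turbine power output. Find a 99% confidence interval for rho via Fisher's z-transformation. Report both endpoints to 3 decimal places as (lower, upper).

(-0.316, 0.558)

z_r = atanh(0.15) = 0.151140;  SE = 1/√(n−3) = 1/√29 = 0.185695
z-limits: 0.151140 ± 2.576·0.185695 = 0.151140 ± 0.478350 = [-0.327210, 0.629490]
ρ-limits: (tanh -0.327210, tanh 0.629490) = (-0.316, 0.558)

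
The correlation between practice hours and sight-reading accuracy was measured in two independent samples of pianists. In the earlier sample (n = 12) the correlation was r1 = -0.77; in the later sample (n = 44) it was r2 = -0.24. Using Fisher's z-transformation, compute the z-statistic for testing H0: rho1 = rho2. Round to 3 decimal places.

Fisher z-transforms: z1 = atanh(-0.77) = -1.020328, z2 = atanh(-0.24) = -0.244774; difference d = -0.775554
Var(d) = 1/9 + 1/41 = 0.1111111 + 0.0243902 = 0.1355013
z = d/√Var(d) = -0.775554 / √0.1355013 = -0.775554 / 0.368105 = -2.107

-2.107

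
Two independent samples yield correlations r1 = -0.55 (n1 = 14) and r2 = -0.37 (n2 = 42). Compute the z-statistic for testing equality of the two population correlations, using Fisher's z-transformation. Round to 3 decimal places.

z1 = atanh(-0.55) = -0.618381,  z2 = atanh(-0.37) = -0.388423
SE = √(1/(n1−3) + 1/(n2−3)) = √(1/11 + 1/39) = √(0.0909091 + 0.0256410) = √0.1165501 = 0.341394
z = (z1 − z2)/SE = (-0.618381 − (-0.388423)) / 0.341394 = -0.229958 / 0.341394 = -0.674

-0.674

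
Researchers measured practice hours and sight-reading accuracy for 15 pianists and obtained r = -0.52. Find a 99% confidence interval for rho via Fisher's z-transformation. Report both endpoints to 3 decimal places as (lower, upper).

(-0.867, 0.166)

z_r = atanh(-0.52) = -0.576340;  SE = 1/√(n−3) = 1/√12 = 0.288675
z-limits: -0.576340 ± 2.576·0.288675 = -0.576340 ± 0.743627 = [-1.319967, 0.167287]
ρ-limits: (tanh -1.319967, tanh 0.167287) = (-0.867, 0.166)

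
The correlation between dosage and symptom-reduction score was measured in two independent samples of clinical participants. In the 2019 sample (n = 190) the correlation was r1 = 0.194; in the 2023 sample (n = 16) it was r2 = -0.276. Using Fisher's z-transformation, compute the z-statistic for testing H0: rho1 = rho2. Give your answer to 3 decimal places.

z1 = atanh(0.194) = 0.196490,  z2 = atanh(-0.276) = -0.283347
SE = √(1/(n1−3) + 1/(n2−3)) = √(1/187 + 1/13) = √(0.0053476 + 0.0769231) = √0.0822707 = 0.286829
z = (z1 − z2)/SE = (0.196490 − (-0.283347)) / 0.286829 = 0.479837 / 0.286829 = 1.673

1.673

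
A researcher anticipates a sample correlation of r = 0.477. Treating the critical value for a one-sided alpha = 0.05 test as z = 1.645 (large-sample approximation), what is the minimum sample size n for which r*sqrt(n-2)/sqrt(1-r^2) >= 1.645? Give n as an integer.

12

Need r·√(n−2)/√(1−r²) ≥ 1.645
√(n−2) ≥ 1.645·√(1−0.227529) / 0.477 = 1.645·0.878903 / 0.477 = 3.0310
n−2 ≥ 9.1870  ⇒  n ≥ 11.1870
Smallest integer n = 12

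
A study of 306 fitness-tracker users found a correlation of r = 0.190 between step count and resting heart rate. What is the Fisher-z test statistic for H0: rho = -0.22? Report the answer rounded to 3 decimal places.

7.241

z_r = atanh(0.190) = 0.192337,  z_0 = atanh(-0.22) = -0.223656
SE = 1/√(n−3) = 1/√303 = 0.057448
z = (z_r − z_0)/SE = (0.192337 − (-0.223656)) / 0.057448 = 0.415993 / 0.057448 = 7.241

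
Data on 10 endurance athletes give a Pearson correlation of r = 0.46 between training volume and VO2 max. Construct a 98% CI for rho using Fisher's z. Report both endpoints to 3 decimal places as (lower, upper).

(-0.364, 0.880)

z_r = atanh(0.46) = 0.497311;  SE = 1/√(n−3) = 1/√7 = 0.377964
z-limits: 0.497311 ± 2.326·0.377964 = 0.497311 ± 0.879144 = [-0.381833, 1.376455]
ρ-limits: (tanh -0.381833, tanh 1.376455) = (-0.364, 0.880)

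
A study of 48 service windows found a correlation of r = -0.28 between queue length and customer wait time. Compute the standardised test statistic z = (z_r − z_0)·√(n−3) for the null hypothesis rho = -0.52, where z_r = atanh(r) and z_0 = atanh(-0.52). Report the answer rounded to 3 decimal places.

Fisher z: atanh(-0.28) = -0.287682, atanh(-0.52) = -0.576340
z = (z_r − z_0)·√(n−3) = (-0.287682 − (-0.576340))·√45 = 0.288658 · 6.708204 = 1.936

1.936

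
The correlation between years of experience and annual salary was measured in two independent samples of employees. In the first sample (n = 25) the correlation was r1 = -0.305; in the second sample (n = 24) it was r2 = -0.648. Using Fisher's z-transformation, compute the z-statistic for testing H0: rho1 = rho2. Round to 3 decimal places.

z1 = atanh(-0.305) = -0.315023,  z2 = atanh(-0.648) = -0.771843
SE = √(1/(n1−3) + 1/(n2−3)) = √(1/22 + 1/21) = √(0.0454545 + 0.0476190) = √0.0930735 = 0.305079
z = (z1 − z2)/SE = (-0.315023 − (-0.771843)) / 0.305079 = 0.456820 / 0.305079 = 1.497

1.497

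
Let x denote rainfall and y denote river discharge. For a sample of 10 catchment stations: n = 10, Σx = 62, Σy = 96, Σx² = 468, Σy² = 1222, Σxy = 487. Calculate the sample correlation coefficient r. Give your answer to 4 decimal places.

S_xy = nΣxy − ΣxΣy = 10·487 − 62·96 = 4870 − 5952 = -1082
S_xx = nΣx² − (Σx)² = 10·468 − 62² = 4680 − 3844 = 836
S_yy = nΣy² − (Σy)² = 10·1222 − 96² = 12220 − 9216 = 3004
r = S_xy / √(S_xx·S_yy) = -1082 / √(836·3004) = -1082 / √2511344 = -1082 / 1584.7221 = -0.6828

-0.6828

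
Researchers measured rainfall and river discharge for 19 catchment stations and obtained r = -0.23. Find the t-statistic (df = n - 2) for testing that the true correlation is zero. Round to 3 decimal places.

t = r·√(n−2) / √(1−r²) with r = -0.23, n = 19
  = -0.23·√17 / √(1 − 0.0529)
  = -0.23·4.123106 / 0.973191
  = -0.948314 / 0.973191 = -0.974

-0.974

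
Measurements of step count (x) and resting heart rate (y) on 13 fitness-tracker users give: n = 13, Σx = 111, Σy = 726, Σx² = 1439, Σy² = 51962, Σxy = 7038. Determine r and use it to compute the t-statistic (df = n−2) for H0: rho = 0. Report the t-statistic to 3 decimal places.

S_xy = nΣxy − ΣxΣy = 13·7038 − 111·726 = 91494 − 80586 = 10908
S_xx = nΣx² − (Σx)² = 13·1439 − 111² = 18707 − 12321 = 6386
S_yy = nΣy² − (Σy)² = 13·51962 − 726² = 675506 − 527076 = 148430
r = S_xy / √(S_xx·S_yy) = 10908 / √(6386·148430) = 10908 / √947873980 = 10908 / 30787.5621 = 0.3543
t = r·√(n−2)/√(1−r²) = 0.3543·√11 / √(1−0.125528) = 1.175080 / 0.935132 = 1.257

1.257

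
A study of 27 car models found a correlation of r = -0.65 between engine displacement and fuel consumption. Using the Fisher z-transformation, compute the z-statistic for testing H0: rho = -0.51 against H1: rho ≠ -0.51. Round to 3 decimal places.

-1.041

z_r = atanh(-0.65) = -0.775299,  z_0 = atanh(-0.51) = -0.562730
SE = 1/√(n−3) = 1/√24 = 0.204124
z = (z_r − z_0)/SE = (-0.775299 − (-0.562730)) / 0.204124 = -0.212569 / 0.204124 = -1.041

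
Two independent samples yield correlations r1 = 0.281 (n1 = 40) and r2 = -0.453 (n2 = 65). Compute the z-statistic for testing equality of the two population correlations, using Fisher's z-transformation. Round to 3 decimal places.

3.741

z1 = atanh(0.281) = 0.288767,  z2 = atanh(-0.453) = -0.488468
SE = √(1/(n1−3) + 1/(n2−3)) = √(1/37 + 1/62) = √(0.0270270 + 0.0161290) = √0.0431560 = 0.207740
z = (z1 − z2)/SE = (0.288767 − (-0.488468)) / 0.207740 = 0.777235 / 0.207740 = 3.741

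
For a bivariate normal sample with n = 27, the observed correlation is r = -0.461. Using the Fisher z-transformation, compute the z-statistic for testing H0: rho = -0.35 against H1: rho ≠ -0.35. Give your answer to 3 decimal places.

Fisher z: atanh(-0.461) = -0.498580, atanh(-0.35) = -0.365444
z = (z_r − z_0)·√(n−3) = (-0.498580 − (-0.365444))·√24 = -0.133136 · 4.898979 = -0.652

-0.652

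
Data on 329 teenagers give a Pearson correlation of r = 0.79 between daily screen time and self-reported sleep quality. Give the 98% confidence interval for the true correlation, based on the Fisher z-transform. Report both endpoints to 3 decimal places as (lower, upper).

(0.736, 0.834)

Fisher z: z_r = atanh(r) = ½·ln((1+0.79)/(1−0.79)) = 1.071432
SE(z) = 1/√(n−3) = 1/√326 = 0.055385
98% ⇒ z* = 2.326; margin = 2.326·0.055385 = 0.128826
CI on z-scale: (0.942606, 1.200258)
Back-transform: tanh(0.942606) = 0.736417, tanh(1.200258) = 0.833733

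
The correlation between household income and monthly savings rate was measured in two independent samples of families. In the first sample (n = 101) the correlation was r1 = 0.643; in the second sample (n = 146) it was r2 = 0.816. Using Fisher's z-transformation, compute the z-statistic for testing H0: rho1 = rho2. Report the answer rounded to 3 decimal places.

Fisher z-transforms: z1 = atanh(0.643) = 0.763272, z2 = atanh(0.816) = 1.144728; difference d = -0.381456
Var(d) = 1/98 + 1/143 = 0.0102041 + 0.0069930 = 0.0171971
z = d/√Var(d) = -0.381456 / √0.0171971 = -0.381456 / 0.131138 = -2.909

-2.909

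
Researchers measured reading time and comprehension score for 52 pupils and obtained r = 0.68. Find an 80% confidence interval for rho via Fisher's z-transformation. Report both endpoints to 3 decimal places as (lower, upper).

z_r = atanh(0.68) = 0.829114;  SE = 1/√(n−3) = 1/√49 = 0.142857
z-limits: 0.829114 ± 1.282·0.142857 = 0.829114 ± 0.183143 = [0.645971, 1.012257]
ρ-limits: (tanh 0.645971, tanh 1.012257) = (0.569, 0.767)

(0.569, 0.767)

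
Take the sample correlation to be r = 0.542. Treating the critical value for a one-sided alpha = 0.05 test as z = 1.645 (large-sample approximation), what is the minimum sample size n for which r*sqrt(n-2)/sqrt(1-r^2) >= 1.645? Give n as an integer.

r√(n−2)/√(1−r²) ≥ 1.645  ⇔  n−2 ≥ (1.645)²·(1−r²)/r²
(1−r²)/r² = (1−0.293764)/0.293764 = 2.4041
n ≥ 2 + 2.706025·2.4041 = 2 + 6.5056 = 8.5056
⌈8.5056⌉ = 9

9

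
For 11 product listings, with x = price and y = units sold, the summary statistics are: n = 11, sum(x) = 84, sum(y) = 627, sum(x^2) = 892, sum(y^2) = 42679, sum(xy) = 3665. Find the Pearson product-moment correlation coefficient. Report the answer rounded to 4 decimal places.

-0.8516

Numerator: nΣxy − (Σx)(Σy) = 11·3665 − (84)(627) = -12353
Denominator: √[(nΣx²−(Σx)²)(nΣy²−(Σy)²)]
  nΣx²−(Σx)² = 11·892 − 7056 = 2756;  nΣy²−(Σy)² = 11·42679 − 393129 = 76340
  √(2756·76340) = √210393040 = 14504.9316
r = -12353 / 14504.9316 = -0.8516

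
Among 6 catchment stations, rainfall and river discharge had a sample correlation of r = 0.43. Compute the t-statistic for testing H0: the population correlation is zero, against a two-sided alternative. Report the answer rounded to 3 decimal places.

1 − r² = 1 − 0.1849 = 0.8151;  √(1−r²) = 0.902829
√(n−2) = √4 = 2.000000
t = r·√(n−2)/√(1−r²) = 0.43 · 2.000000 / 0.902829 = 0.953

0.953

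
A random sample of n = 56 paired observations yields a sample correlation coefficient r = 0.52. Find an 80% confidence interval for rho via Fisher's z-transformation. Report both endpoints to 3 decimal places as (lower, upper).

Fisher z: z_r = atanh(r) = ½·ln((1+0.52)/(1−0.52)) = 0.576340
SE(z) = 1/√(n−3) = 1/√53 = 0.137361
80% ⇒ z* = 1.282; margin = 1.282·0.137361 = 0.176097
CI on z-scale: (0.400243, 0.752437)
Back-transform: tanh(0.400243) = 0.380157, tanh(0.752437) = 0.636601

(0.380, 0.637)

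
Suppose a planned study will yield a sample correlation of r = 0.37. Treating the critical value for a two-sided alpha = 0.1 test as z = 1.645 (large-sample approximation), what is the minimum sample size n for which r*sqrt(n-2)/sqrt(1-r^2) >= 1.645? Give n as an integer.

20

Need r·√(n−2)/√(1−r²) ≥ 1.645
√(n−2) ≥ 1.645·√(1−0.1369) / 0.37 = 1.645·0.929032 / 0.37 = 4.1304
n−2 ≥ 17.0602  ⇒  n ≥ 19.0602
Smallest integer n = 20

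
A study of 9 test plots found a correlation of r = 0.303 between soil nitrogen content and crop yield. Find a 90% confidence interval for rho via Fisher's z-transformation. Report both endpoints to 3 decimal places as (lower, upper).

(-0.344, 0.755)

Fisher z: z_r = atanh(r) = ½·ln((1+0.303)/(1−0.303)) = 0.312820
SE(z) = 1/√(n−3) = 1/√6 = 0.408248
90% ⇒ z* = 1.645; margin = 1.645·0.408248 = 0.671568
CI on z-scale: (-0.358748, 0.984388)
Back-transform: tanh(-0.358748) = -0.344111, tanh(0.984388) = 0.754959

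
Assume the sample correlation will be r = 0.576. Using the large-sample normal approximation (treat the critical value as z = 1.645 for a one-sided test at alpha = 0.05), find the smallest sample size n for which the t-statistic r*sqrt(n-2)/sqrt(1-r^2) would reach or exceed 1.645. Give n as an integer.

8

Need r·√(n−2)/√(1−r²) ≥ 1.645
√(n−2) ≥ 1.645·√(1−0.331776) / 0.576 = 1.645·0.817450 / 0.576 = 2.3346
n−2 ≥ 5.4504  ⇒  n ≥ 7.4504
Smallest integer n = 8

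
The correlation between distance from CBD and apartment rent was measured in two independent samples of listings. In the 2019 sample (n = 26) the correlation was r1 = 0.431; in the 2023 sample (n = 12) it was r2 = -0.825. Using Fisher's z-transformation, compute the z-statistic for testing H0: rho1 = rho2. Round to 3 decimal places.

Fisher z-transforms: z1 = atanh(0.431) = 0.461124, z2 = atanh(-0.825) = -1.172275; difference d = 1.633399
Var(d) = 1/23 + 1/9 = 0.0434783 + 0.1111111 = 0.1545894
z = d/√Var(d) = 1.633399 / √0.1545894 = 1.633399 / 0.393179 = 4.154

4.154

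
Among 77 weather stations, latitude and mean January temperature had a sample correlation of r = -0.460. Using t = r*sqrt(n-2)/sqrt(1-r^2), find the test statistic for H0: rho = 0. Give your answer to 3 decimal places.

1 − r² = 1 − 0.211600 = 0.788400;  √(1−r²) = 0.887919
√(n−2) = √75 = 8.660254
t = r·√(n−2)/√(1−r²) = -0.460 · 8.660254 / 0.887919 = -4.487

-4.487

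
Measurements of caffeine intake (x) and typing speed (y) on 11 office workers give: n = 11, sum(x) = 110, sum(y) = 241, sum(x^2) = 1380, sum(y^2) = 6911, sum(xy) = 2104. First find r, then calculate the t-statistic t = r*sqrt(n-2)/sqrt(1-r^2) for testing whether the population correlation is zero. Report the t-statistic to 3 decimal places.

S_xy = nΣxy − ΣxΣy = 11·2104 − 110·241 = 23144 − 26510 = -3366
S_xx = nΣx² − (Σx)² = 11·1380 − 110² = 15180 − 12100 = 3080
S_yy = nΣy² − (Σy)² = 11·6911 − 241² = 76021 − 58081 = 17940
r = S_xy / √(S_xx·S_yy) = -3366 / √(3080·17940) = -3366 / √55255200 = -3366 / 7433.3842 = -0.4528
t = r·√(n−2)/√(1−r²) = -0.4528·√9 / √(1−0.205028) = -1.358400 / 0.891612 = -1.524

-1.524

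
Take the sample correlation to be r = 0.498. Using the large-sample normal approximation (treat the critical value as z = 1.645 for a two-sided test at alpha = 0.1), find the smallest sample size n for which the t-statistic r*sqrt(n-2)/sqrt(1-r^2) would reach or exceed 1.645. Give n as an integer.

11

Need r·√(n−2)/√(1−r²) ≥ 1.645
√(n−2) ≥ 1.645·√(1−0.248004) / 0.498 = 1.645·0.867177 / 0.498 = 2.8645
n−2 ≥ 8.2054  ⇒  n ≥ 10.2054
Smallest integer n = 11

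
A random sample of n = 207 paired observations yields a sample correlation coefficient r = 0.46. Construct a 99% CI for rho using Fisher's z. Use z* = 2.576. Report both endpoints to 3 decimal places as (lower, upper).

z_r = atanh(0.46) = 0.497311;  SE = 1/√(n−3) = 1/√204 = 0.070014
z-limits: 0.497311 ± 2.576·0.070014 = 0.497311 ± 0.180356 = [0.316955, 0.677667]
ρ-limits: (tanh 0.316955, tanh 0.677667) = (0.307, 0.590)

(0.307, 0.590)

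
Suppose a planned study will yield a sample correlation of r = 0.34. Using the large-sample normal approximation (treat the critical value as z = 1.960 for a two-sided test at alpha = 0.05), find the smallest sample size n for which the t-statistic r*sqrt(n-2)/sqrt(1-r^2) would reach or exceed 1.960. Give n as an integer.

Need r·√(n−2)/√(1−r²) ≥ 1.960
√(n−2) ≥ 1.960·√(1−0.1156) / 0.34 = 1.960·0.940425 / 0.34 = 5.4213
n−2 ≥ 29.3905  ⇒  n ≥ 31.3905
Smallest integer n = 32

32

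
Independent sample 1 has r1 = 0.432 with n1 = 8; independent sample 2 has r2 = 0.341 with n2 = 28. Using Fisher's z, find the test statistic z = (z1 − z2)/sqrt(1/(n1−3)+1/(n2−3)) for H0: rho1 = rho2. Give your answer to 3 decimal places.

0.219

Fisher z-transforms: z1 = atanh(0.432) = 0.462353, z2 = atanh(0.341) = 0.355224; difference d = 0.107129
Var(d) = 1/5 + 1/25 = 0.2000000 + 0.0400000 = 0.2400000
z = d/√Var(d) = 0.107129 / √0.2400000 = 0.107129 / 0.489898 = 0.219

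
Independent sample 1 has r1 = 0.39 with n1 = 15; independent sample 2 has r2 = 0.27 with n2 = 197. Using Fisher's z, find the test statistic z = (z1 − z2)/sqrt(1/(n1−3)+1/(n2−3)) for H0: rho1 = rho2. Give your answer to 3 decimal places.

0.454

Fisher z-transforms: z1 = atanh(0.39) = 0.411800, z2 = atanh(0.27) = 0.276864; difference d = 0.134936
Var(d) = 1/12 + 1/194 = 0.0833333 + 0.0051546 = 0.0884879
z = d/√Var(d) = 0.134936 / √0.0884879 = 0.134936 / 0.297469 = 0.454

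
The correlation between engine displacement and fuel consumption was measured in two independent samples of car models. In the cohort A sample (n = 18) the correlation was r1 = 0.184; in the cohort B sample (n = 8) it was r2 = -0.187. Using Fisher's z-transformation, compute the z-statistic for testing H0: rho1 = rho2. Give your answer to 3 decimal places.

0.727

Fisher z-transforms: z1 = atanh(0.184) = 0.186120, z2 = atanh(-0.187) = -0.189227; difference d = 0.375347
Var(d) = 1/15 + 1/5 = 0.0666667 + 0.2000000 = 0.2666667
z = d/√Var(d) = 0.375347 / √0.2666667 = 0.375347 / 0.516398 = 0.727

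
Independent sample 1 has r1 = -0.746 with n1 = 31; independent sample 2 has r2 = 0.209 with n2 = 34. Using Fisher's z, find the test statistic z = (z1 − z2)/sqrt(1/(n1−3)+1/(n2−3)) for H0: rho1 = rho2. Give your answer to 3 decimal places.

Fisher z-transforms: z1 = atanh(-0.746) = -0.963874, z2 = atanh(0.209) = 0.212125; difference d = -1.175999
Var(d) = 1/28 + 1/31 = 0.0357143 + 0.0322581 = 0.0679724
z = d/√Var(d) = -1.175999 / √0.0679724 = -1.175999 / 0.260715 = -4.511

-4.511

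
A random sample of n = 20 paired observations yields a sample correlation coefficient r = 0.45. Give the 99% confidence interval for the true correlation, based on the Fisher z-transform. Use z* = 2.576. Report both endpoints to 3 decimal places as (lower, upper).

z_r = atanh(0.45) = 0.484700;  SE = 1/√(n−3) = 1/√17 = 0.242536
z-limits: 0.484700 ± 2.576·0.242536 = 0.484700 ± 0.624773 = [-0.140073, 1.109473]
ρ-limits: (tanh -0.140073, tanh 1.109473) = (-0.139, 0.804)

(-0.139, 0.804)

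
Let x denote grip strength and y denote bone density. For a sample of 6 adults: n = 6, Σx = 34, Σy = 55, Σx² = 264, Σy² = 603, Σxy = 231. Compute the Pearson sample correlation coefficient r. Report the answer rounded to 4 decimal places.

-0.9607

Numerator: nΣxy − (Σx)(Σy) = 6·231 − (34)(55) = -484
Denominator: √[(nΣx²−(Σx)²)(nΣy²−(Σy)²)]
  nΣx²−(Σx)² = 6·264 − 1156 = 428;  nΣy²−(Σy)² = 6·603 − 3025 = 593
  √(428·593) = √253804 = 503.7896
r = -484 / 503.7896 = -0.9607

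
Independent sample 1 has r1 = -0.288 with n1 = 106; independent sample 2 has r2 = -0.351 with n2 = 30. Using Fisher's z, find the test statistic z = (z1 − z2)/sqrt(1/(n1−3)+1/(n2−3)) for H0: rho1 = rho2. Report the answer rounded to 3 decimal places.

z1 = atanh(-0.288) = -0.296384,  z2 = atanh(-0.351) = -0.366584
SE = √(1/(n1−3) + 1/(n2−3)) = √(1/103 + 1/27) = √(0.0097087 + 0.0370370) = √0.0467457 = 0.216208
z = (z1 − z2)/SE = (-0.296384 − (-0.366584)) / 0.216208 = 0.070200 / 0.216208 = 0.325

0.325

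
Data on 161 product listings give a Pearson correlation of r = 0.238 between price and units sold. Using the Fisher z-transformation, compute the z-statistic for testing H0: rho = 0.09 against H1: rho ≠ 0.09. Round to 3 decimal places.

Fisher z: atanh(0.238) = 0.242653, atanh(0.09) = 0.090244
z = (z_r − z_0)·√(n−3) = (0.242653 − 0.090244)·√158 = 0.152409 · 12.569805 = 1.916

1.916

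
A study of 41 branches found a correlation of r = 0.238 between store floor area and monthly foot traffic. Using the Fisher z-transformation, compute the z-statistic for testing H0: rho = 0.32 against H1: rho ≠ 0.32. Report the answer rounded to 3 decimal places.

z_r = atanh(0.238) = 0.242653,  z_0 = atanh(0.32) = 0.331647
SE = 1/√(n−3) = 1/√38 = 0.162221
z = (z_r − z_0)/SE = (0.242653 − 0.331647) / 0.162221 = -0.088994 / 0.162221 = -0.549

-0.549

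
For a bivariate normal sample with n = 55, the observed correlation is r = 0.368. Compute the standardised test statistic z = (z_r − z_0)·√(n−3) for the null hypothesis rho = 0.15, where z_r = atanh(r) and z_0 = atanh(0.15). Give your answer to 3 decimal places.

Fisher z: atanh(0.368) = 0.386108, atanh(0.15) = 0.151140
z = (z_r − z_0)·√(n−3) = (0.386108 − 0.151140)·√52 = 0.234968 · 7.211103 = 1.694

1.694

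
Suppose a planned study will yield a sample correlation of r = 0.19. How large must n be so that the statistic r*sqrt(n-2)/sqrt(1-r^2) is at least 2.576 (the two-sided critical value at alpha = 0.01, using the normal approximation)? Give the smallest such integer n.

r√(n−2)/√(1−r²) ≥ 2.576  ⇔  n−2 ≥ (2.576)²·(1−r²)/r²
(1−r²)/r² = (1−0.0361)/0.0361 = 26.7008
n ≥ 2 + 6.635776·26.7008 = 2 + 177.1805 = 179.1805
⌈179.1805⌉ = 180

180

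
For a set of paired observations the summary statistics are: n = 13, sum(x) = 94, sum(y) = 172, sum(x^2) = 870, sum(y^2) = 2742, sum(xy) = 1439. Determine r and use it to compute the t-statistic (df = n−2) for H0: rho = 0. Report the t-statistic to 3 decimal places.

2.880

Numerator: nΣxy − (Σx)(Σy) = 13·1439 − (94)(172) = 2539
Denominator: √[(nΣx²−(Σx)²)(nΣy²−(Σy)²)]
  nΣx²−(Σx)² = 13·870 − 8836 = 2474;  nΣy²−(Σy)² = 13·2742 − 29584 = 6062
  √(2474·6062) = √14997388 = 3872.6461
r = 2539 / 3872.6461 = 0.6556
t = r·√(n−2)/√(1−r²) = 0.6556·√11 / √(1−0.429811) = 2.174379 / 0.755109 = 2.880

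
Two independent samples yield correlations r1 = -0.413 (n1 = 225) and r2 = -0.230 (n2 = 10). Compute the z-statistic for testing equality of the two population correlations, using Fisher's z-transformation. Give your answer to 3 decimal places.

z1 = atanh(-0.413) = -0.439223,  z2 = atanh(-0.230) = -0.234189
SE = √(1/(n1−3) + 1/(n2−3)) = √(1/222 + 1/7) = √(0.0045045 + 0.1428571) = √0.1473616 = 0.383877
z = (z1 − z2)/SE = (-0.439223 − (-0.234189)) / 0.383877 = -0.205034 / 0.383877 = -0.534

-0.534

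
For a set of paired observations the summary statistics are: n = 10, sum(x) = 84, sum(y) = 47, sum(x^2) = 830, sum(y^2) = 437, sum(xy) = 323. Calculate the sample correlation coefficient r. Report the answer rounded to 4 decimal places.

-0.4379

Numerator: nΣxy − (Σx)(Σy) = 10·323 − (84)(47) = -718
Denominator: √[(nΣx²−(Σx)²)(nΣy²−(Σy)²)]
  nΣx²−(Σx)² = 10·830 − 7056 = 1244;  nΣy²−(Σy)² = 10·437 − 2209 = 2161
  √(1244·2161) = √2688284 = 1639.5987
r = -718 / 1639.5987 = -0.4379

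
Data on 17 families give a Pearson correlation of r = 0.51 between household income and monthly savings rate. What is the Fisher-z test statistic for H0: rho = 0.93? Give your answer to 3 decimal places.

z_r = atanh(0.51) = 0.562730,  z_0 = atanh(0.93) = 1.658390
SE = 1/√(n−3) = 1/√14 = 0.267261
z = (z_r − z_0)/SE = (0.562730 − 1.658390) / 0.267261 = -1.095660 / 0.267261 = -4.100

-4.100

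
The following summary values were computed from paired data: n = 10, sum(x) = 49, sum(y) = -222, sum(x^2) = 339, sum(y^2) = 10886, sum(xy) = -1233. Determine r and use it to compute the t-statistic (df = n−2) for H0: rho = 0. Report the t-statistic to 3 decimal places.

S_xy = nΣxy − ΣxΣy = 10·(-1233) − 49·(-222) = -12330 − (-10878) = -1452
S_xx = nΣx² − (Σx)² = 10·339 − 49² = 3390 − 2401 = 989
S_yy = nΣy² − (Σy)² = 10·10886 − (-222)² = 108860 − 49284 = 59576
r = S_xy / √(S_xx·S_yy) = -1452 / √(989·59576) = -1452 / √58920664 = -1452 / 7675.9797 = -0.1892
t = r·√(n−2)/√(1−r²) = -0.1892·√8 / √(1−0.035797) = -0.535138 / 0.981938 = -0.545

-0.545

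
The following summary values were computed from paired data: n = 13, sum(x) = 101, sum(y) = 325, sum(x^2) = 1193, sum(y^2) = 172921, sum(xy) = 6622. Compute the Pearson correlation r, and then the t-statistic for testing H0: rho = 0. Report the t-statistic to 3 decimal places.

Numerator: nΣxy − (Σx)(Σy) = 13·6622 − (101)(325) = 53261
Denominator: √[(nΣx²−(Σx)²)(nΣy²−(Σy)²)]
  nΣx²−(Σx)² = 13·1193 − 10201 = 5308;  nΣy²−(Σy)² = 13·172921 − 105625 = 2142348
  √(5308·2142348) = √11371583184 = 106637.6256
r = 53261 / 106637.6256 = 0.4995
t = r·√(n−2)/√(1−r²) = 0.4995·√11 / √(1−0.249500) = 1.656654 / 0.866314 = 1.912

1.912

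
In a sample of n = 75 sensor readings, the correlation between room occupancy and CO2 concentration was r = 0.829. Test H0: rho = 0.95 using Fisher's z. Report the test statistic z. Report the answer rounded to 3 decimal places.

-5.489

z_r = atanh(0.829) = 1.184931,  z_0 = atanh(0.95) = 1.831781
SE = 1/√(n−3) = 1/√72 = 0.117851
z = (z_r − z_0)/SE = (1.184931 − 1.831781) / 0.117851 = -0.646850 / 0.117851 = -5.489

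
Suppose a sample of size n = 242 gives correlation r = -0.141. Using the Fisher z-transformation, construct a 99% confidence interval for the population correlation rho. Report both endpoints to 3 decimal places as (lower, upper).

(-0.299, 0.025)

z_r = atanh(-0.141) = -0.141946;  SE = 1/√(n−3) = 1/√239 = 0.064685
z-limits: -0.141946 ± 2.576·0.064685 = -0.141946 ± 0.166629 = [-0.308575, 0.024683]
ρ-limits: (tanh -0.308575, tanh 0.024683) = (-0.299, 0.025)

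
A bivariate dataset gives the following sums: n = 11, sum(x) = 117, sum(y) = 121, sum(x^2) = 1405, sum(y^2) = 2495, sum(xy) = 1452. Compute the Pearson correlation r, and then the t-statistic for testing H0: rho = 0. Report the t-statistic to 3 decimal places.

Numerator: nΣxy − (Σx)(Σy) = 11·1452 − (117)(121) = 1815
Denominator: √[(nΣx²−(Σx)²)(nΣy²−(Σy)²)]
  nΣx²−(Σx)² = 11·1405 − 13689 = 1766;  nΣy²−(Σy)² = 11·2495 − 14641 = 12804
  √(1766·12804) = √22611864 = 4755.1934
r = 1815 / 4755.1934 = 0.3817
t = r·√(n−2)/√(1−r²) = 0.3817·√9 / √(1−0.145695) = 1.145100 / 0.924286 = 1.239

1.239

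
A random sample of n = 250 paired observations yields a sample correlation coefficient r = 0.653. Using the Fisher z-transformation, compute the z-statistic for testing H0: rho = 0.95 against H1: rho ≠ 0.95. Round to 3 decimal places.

-16.522

z_r = atanh(0.653) = 0.780511,  z_0 = atanh(0.95) = 1.831781
SE = 1/√(n−3) = 1/√247 = 0.063628
z = (z_r − z_0)/SE = (0.780511 − 1.831781) / 0.063628 = -1.051270 / 0.063628 = -16.522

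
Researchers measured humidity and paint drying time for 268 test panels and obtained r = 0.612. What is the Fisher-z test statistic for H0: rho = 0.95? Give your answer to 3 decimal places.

-18.227

Fisher z: atanh(0.612) = 0.712113, atanh(0.95) = 1.831781
z = (z_r − z_0)·√(n−3) = (0.712113 − 1.831781)·√265 = -1.119668 · 16.278821 = -18.227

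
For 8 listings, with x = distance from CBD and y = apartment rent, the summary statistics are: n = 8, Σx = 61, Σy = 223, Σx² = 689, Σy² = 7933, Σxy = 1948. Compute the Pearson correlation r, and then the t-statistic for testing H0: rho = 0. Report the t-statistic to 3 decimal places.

1.067

Numerator: nΣxy − (Σx)(Σy) = 8·1948 − (61)(223) = 1981
Denominator: √[(nΣx²−(Σx)²)(nΣy²−(Σy)²)]
  nΣx²−(Σx)² = 8·689 − 3721 = 1791;  nΣy²−(Σy)² = 8·7933 − 49729 = 13735
  √(1791·13735) = √24599385 = 4959.7767
r = 1981 / 4959.7767 = 0.3994
t = r·√(n−2)/√(1−r²) = 0.3994·√6 / √(1−0.159520) = 0.978326 / 0.916777 = 1.067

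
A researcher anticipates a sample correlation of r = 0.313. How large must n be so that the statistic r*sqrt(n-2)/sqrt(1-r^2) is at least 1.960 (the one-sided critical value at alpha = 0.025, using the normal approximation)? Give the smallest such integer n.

Need r·√(n−2)/√(1−r²) ≥ 1.960
√(n−2) ≥ 1.960·√(1−0.097969) / 0.313 = 1.960·0.949753 / 0.313 = 5.9473
n−2 ≥ 35.3704  ⇒  n ≥ 37.3704
Smallest integer n = 38

38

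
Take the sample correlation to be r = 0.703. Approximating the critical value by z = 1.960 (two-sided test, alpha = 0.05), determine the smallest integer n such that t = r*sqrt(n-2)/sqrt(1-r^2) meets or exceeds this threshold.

6

r√(n−2)/√(1−r²) ≥ 1.960  ⇔  n−2 ≥ (1.960)²·(1−r²)/r²
(1−r²)/r² = (1−0.494209)/0.494209 = 1.0234
n ≥ 2 + 3.8416·1.0234 = 2 + 3.9315 = 5.9315
⌈5.9315⌉ = 6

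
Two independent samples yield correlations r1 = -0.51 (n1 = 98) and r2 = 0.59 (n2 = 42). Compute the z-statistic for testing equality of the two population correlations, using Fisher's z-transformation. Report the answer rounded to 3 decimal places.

-6.522

Fisher z-transforms: z1 = atanh(-0.51) = -0.562730, z2 = atanh(0.59) = 0.677666; difference d = -1.240396
Var(d) = 1/95 + 1/39 = 0.0105263 + 0.0256410 = 0.0361673
z = d/√Var(d) = -1.240396 / √0.0361673 = -1.240396 / 0.190177 = -6.522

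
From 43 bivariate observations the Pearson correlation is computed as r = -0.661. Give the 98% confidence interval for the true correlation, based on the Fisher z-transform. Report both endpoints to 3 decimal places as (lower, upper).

Fisher z: z_r = atanh(r) = ½·ln((1+(-0.661))/(1−(-0.661))) = -0.794588
SE(z) = 1/√(n−3) = 1/√40 = 0.158114
98% ⇒ z* = 2.326; margin = 2.326·0.158114 = 0.367773
CI on z-scale: (-1.162361, -0.426815)
Back-transform: tanh(-1.162361) = -0.821808, tanh(-0.426815) = -0.402656

(-0.822, -0.403)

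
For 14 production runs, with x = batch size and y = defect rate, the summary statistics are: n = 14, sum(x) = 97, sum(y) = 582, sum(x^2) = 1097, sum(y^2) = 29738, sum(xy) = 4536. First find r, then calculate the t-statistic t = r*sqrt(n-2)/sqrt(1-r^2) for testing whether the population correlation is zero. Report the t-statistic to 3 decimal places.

1.203

Numerator: nΣxy − (Σx)(Σy) = 14·4536 − (97)(582) = 7050
Denominator: √[(nΣx²−(Σx)²)(nΣy²−(Σy)²)]
  nΣx²−(Σx)² = 14·1097 − 9409 = 5949;  nΣy²−(Σy)² = 14·29738 − 338724 = 77608
  √(5949·77608) = √461689992 = 21486.9726
r = 7050 / 21486.9726 = 0.3281
t = r·√(n−2)/√(1−r²) = 0.3281·√12 / √(1−0.107650) = 1.136572 / 0.944643 = 1.203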